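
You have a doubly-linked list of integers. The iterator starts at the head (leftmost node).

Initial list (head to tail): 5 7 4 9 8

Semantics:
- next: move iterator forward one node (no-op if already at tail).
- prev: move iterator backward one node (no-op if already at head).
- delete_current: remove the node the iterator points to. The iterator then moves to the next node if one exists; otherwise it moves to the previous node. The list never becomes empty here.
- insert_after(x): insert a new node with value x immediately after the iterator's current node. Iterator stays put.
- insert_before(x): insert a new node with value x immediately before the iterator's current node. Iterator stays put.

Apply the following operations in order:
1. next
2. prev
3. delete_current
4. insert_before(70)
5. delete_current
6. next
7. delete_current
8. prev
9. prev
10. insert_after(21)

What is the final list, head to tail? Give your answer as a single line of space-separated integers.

After 1 (next): list=[5, 7, 4, 9, 8] cursor@7
After 2 (prev): list=[5, 7, 4, 9, 8] cursor@5
After 3 (delete_current): list=[7, 4, 9, 8] cursor@7
After 4 (insert_before(70)): list=[70, 7, 4, 9, 8] cursor@7
After 5 (delete_current): list=[70, 4, 9, 8] cursor@4
After 6 (next): list=[70, 4, 9, 8] cursor@9
After 7 (delete_current): list=[70, 4, 8] cursor@8
After 8 (prev): list=[70, 4, 8] cursor@4
After 9 (prev): list=[70, 4, 8] cursor@70
After 10 (insert_after(21)): list=[70, 21, 4, 8] cursor@70

Answer: 70 21 4 8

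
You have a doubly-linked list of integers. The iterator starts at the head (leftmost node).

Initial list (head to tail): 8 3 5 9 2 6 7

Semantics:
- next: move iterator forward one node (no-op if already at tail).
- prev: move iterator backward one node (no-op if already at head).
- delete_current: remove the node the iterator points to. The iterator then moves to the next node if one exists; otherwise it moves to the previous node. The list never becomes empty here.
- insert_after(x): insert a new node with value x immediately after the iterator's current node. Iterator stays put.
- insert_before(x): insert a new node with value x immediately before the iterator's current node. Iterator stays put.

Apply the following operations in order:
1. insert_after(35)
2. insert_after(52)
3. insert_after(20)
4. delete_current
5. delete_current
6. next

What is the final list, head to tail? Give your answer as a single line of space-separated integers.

After 1 (insert_after(35)): list=[8, 35, 3, 5, 9, 2, 6, 7] cursor@8
After 2 (insert_after(52)): list=[8, 52, 35, 3, 5, 9, 2, 6, 7] cursor@8
After 3 (insert_after(20)): list=[8, 20, 52, 35, 3, 5, 9, 2, 6, 7] cursor@8
After 4 (delete_current): list=[20, 52, 35, 3, 5, 9, 2, 6, 7] cursor@20
After 5 (delete_current): list=[52, 35, 3, 5, 9, 2, 6, 7] cursor@52
After 6 (next): list=[52, 35, 3, 5, 9, 2, 6, 7] cursor@35

Answer: 52 35 3 5 9 2 6 7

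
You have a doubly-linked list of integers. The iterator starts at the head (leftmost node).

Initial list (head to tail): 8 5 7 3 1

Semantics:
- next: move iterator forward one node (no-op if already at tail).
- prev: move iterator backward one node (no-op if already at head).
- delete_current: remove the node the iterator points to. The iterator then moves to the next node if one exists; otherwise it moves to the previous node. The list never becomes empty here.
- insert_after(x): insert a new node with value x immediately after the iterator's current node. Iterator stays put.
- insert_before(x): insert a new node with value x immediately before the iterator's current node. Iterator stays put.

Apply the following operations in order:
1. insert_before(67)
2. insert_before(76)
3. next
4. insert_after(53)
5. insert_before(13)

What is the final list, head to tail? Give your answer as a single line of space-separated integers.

Answer: 67 76 8 13 5 53 7 3 1

Derivation:
After 1 (insert_before(67)): list=[67, 8, 5, 7, 3, 1] cursor@8
After 2 (insert_before(76)): list=[67, 76, 8, 5, 7, 3, 1] cursor@8
After 3 (next): list=[67, 76, 8, 5, 7, 3, 1] cursor@5
After 4 (insert_after(53)): list=[67, 76, 8, 5, 53, 7, 3, 1] cursor@5
After 5 (insert_before(13)): list=[67, 76, 8, 13, 5, 53, 7, 3, 1] cursor@5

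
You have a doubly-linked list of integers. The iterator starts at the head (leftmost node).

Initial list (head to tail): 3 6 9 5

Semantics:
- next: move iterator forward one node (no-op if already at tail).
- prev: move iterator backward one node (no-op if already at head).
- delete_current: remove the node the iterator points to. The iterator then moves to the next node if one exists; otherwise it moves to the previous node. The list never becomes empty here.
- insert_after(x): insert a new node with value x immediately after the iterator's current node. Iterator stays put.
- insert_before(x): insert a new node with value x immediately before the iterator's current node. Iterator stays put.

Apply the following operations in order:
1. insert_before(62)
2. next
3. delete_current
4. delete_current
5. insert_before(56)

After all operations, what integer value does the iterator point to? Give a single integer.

After 1 (insert_before(62)): list=[62, 3, 6, 9, 5] cursor@3
After 2 (next): list=[62, 3, 6, 9, 5] cursor@6
After 3 (delete_current): list=[62, 3, 9, 5] cursor@9
After 4 (delete_current): list=[62, 3, 5] cursor@5
After 5 (insert_before(56)): list=[62, 3, 56, 5] cursor@5

Answer: 5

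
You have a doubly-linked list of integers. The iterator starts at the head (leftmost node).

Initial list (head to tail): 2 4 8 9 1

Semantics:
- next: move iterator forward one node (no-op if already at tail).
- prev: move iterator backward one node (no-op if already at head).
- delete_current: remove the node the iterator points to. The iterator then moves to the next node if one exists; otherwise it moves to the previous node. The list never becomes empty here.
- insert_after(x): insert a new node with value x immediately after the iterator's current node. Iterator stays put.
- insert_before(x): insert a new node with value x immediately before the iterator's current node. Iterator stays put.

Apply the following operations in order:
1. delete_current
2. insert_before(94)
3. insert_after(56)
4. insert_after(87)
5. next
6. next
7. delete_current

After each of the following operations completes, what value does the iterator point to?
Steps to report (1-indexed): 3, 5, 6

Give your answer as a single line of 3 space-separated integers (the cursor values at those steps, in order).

After 1 (delete_current): list=[4, 8, 9, 1] cursor@4
After 2 (insert_before(94)): list=[94, 4, 8, 9, 1] cursor@4
After 3 (insert_after(56)): list=[94, 4, 56, 8, 9, 1] cursor@4
After 4 (insert_after(87)): list=[94, 4, 87, 56, 8, 9, 1] cursor@4
After 5 (next): list=[94, 4, 87, 56, 8, 9, 1] cursor@87
After 6 (next): list=[94, 4, 87, 56, 8, 9, 1] cursor@56
After 7 (delete_current): list=[94, 4, 87, 8, 9, 1] cursor@8

Answer: 4 87 56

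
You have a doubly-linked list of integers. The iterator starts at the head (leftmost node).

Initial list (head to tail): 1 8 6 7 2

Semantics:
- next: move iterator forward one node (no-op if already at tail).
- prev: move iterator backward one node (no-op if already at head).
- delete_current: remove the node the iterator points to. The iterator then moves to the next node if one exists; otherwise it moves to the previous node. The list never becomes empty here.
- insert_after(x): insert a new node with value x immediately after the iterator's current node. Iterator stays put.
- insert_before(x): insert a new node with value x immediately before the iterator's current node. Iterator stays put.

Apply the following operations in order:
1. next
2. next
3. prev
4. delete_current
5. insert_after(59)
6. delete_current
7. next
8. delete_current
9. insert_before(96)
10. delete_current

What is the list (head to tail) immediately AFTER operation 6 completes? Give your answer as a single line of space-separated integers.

After 1 (next): list=[1, 8, 6, 7, 2] cursor@8
After 2 (next): list=[1, 8, 6, 7, 2] cursor@6
After 3 (prev): list=[1, 8, 6, 7, 2] cursor@8
After 4 (delete_current): list=[1, 6, 7, 2] cursor@6
After 5 (insert_after(59)): list=[1, 6, 59, 7, 2] cursor@6
After 6 (delete_current): list=[1, 59, 7, 2] cursor@59

Answer: 1 59 7 2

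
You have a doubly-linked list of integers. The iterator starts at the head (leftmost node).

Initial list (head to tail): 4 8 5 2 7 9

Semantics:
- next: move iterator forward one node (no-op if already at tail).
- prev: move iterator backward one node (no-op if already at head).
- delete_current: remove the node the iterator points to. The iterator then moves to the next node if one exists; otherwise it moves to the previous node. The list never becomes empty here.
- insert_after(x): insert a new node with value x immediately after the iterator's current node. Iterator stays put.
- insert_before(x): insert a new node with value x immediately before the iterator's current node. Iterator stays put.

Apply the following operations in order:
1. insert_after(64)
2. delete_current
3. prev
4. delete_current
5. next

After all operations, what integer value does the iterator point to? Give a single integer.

After 1 (insert_after(64)): list=[4, 64, 8, 5, 2, 7, 9] cursor@4
After 2 (delete_current): list=[64, 8, 5, 2, 7, 9] cursor@64
After 3 (prev): list=[64, 8, 5, 2, 7, 9] cursor@64
After 4 (delete_current): list=[8, 5, 2, 7, 9] cursor@8
After 5 (next): list=[8, 5, 2, 7, 9] cursor@5

Answer: 5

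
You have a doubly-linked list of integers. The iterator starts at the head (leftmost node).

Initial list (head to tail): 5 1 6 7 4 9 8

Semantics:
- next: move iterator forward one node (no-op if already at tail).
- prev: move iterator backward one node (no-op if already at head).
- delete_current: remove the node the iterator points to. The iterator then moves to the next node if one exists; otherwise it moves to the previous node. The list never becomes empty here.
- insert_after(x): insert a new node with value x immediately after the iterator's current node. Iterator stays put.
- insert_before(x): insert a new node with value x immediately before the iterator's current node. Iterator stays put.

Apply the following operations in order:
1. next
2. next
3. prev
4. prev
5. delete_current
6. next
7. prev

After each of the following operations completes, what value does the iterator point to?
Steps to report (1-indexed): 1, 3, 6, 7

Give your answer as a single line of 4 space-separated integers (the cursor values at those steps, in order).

After 1 (next): list=[5, 1, 6, 7, 4, 9, 8] cursor@1
After 2 (next): list=[5, 1, 6, 7, 4, 9, 8] cursor@6
After 3 (prev): list=[5, 1, 6, 7, 4, 9, 8] cursor@1
After 4 (prev): list=[5, 1, 6, 7, 4, 9, 8] cursor@5
After 5 (delete_current): list=[1, 6, 7, 4, 9, 8] cursor@1
After 6 (next): list=[1, 6, 7, 4, 9, 8] cursor@6
After 7 (prev): list=[1, 6, 7, 4, 9, 8] cursor@1

Answer: 1 1 6 1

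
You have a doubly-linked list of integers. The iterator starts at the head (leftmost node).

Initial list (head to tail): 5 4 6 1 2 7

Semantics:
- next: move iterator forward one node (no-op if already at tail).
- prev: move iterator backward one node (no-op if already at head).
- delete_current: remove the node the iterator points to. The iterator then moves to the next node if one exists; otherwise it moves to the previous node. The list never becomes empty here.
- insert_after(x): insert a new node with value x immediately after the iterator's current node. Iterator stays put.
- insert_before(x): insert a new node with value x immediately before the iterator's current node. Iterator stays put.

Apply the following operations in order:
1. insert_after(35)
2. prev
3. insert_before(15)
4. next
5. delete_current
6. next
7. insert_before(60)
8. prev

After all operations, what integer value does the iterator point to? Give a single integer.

After 1 (insert_after(35)): list=[5, 35, 4, 6, 1, 2, 7] cursor@5
After 2 (prev): list=[5, 35, 4, 6, 1, 2, 7] cursor@5
After 3 (insert_before(15)): list=[15, 5, 35, 4, 6, 1, 2, 7] cursor@5
After 4 (next): list=[15, 5, 35, 4, 6, 1, 2, 7] cursor@35
After 5 (delete_current): list=[15, 5, 4, 6, 1, 2, 7] cursor@4
After 6 (next): list=[15, 5, 4, 6, 1, 2, 7] cursor@6
After 7 (insert_before(60)): list=[15, 5, 4, 60, 6, 1, 2, 7] cursor@6
After 8 (prev): list=[15, 5, 4, 60, 6, 1, 2, 7] cursor@60

Answer: 60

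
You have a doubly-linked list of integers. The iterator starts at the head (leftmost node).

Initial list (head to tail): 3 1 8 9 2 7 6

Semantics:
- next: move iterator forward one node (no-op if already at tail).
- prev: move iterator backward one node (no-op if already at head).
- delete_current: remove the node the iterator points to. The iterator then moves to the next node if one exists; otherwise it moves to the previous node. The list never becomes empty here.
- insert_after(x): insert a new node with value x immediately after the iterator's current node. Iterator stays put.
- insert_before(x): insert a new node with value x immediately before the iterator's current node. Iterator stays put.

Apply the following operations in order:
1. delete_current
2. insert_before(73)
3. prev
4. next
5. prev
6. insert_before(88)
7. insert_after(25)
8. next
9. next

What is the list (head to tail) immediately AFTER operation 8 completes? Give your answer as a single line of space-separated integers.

Answer: 88 73 25 1 8 9 2 7 6

Derivation:
After 1 (delete_current): list=[1, 8, 9, 2, 7, 6] cursor@1
After 2 (insert_before(73)): list=[73, 1, 8, 9, 2, 7, 6] cursor@1
After 3 (prev): list=[73, 1, 8, 9, 2, 7, 6] cursor@73
After 4 (next): list=[73, 1, 8, 9, 2, 7, 6] cursor@1
After 5 (prev): list=[73, 1, 8, 9, 2, 7, 6] cursor@73
After 6 (insert_before(88)): list=[88, 73, 1, 8, 9, 2, 7, 6] cursor@73
After 7 (insert_after(25)): list=[88, 73, 25, 1, 8, 9, 2, 7, 6] cursor@73
After 8 (next): list=[88, 73, 25, 1, 8, 9, 2, 7, 6] cursor@25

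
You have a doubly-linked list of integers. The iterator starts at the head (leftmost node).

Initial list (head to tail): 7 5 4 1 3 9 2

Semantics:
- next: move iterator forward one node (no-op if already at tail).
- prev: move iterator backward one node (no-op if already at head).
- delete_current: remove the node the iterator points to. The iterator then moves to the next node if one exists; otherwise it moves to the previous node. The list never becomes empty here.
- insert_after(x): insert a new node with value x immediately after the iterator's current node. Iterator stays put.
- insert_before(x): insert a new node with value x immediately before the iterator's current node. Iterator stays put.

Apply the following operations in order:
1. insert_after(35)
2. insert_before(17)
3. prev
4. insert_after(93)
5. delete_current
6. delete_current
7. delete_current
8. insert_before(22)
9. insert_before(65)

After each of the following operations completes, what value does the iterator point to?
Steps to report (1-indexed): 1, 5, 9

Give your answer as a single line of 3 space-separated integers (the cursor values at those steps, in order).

After 1 (insert_after(35)): list=[7, 35, 5, 4, 1, 3, 9, 2] cursor@7
After 2 (insert_before(17)): list=[17, 7, 35, 5, 4, 1, 3, 9, 2] cursor@7
After 3 (prev): list=[17, 7, 35, 5, 4, 1, 3, 9, 2] cursor@17
After 4 (insert_after(93)): list=[17, 93, 7, 35, 5, 4, 1, 3, 9, 2] cursor@17
After 5 (delete_current): list=[93, 7, 35, 5, 4, 1, 3, 9, 2] cursor@93
After 6 (delete_current): list=[7, 35, 5, 4, 1, 3, 9, 2] cursor@7
After 7 (delete_current): list=[35, 5, 4, 1, 3, 9, 2] cursor@35
After 8 (insert_before(22)): list=[22, 35, 5, 4, 1, 3, 9, 2] cursor@35
After 9 (insert_before(65)): list=[22, 65, 35, 5, 4, 1, 3, 9, 2] cursor@35

Answer: 7 93 35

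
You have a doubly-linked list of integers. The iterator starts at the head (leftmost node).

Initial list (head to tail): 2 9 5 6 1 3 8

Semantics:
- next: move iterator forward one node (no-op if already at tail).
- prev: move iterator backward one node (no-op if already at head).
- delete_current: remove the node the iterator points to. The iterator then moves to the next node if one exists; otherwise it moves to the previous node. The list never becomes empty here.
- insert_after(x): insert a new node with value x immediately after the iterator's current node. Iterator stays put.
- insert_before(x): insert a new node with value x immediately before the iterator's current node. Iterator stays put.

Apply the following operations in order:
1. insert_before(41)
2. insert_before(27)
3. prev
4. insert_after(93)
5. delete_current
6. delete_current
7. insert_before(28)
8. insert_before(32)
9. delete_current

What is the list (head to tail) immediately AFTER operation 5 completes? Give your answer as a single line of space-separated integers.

After 1 (insert_before(41)): list=[41, 2, 9, 5, 6, 1, 3, 8] cursor@2
After 2 (insert_before(27)): list=[41, 27, 2, 9, 5, 6, 1, 3, 8] cursor@2
After 3 (prev): list=[41, 27, 2, 9, 5, 6, 1, 3, 8] cursor@27
After 4 (insert_after(93)): list=[41, 27, 93, 2, 9, 5, 6, 1, 3, 8] cursor@27
After 5 (delete_current): list=[41, 93, 2, 9, 5, 6, 1, 3, 8] cursor@93

Answer: 41 93 2 9 5 6 1 3 8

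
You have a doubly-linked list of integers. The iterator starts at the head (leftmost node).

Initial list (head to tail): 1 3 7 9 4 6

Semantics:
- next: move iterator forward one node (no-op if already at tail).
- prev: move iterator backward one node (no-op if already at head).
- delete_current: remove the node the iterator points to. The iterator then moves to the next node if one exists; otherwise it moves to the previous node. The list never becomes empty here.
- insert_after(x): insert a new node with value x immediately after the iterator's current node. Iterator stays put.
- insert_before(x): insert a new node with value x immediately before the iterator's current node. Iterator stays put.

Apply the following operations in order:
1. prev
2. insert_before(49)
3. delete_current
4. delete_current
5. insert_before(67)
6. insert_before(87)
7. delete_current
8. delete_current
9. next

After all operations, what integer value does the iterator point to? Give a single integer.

After 1 (prev): list=[1, 3, 7, 9, 4, 6] cursor@1
After 2 (insert_before(49)): list=[49, 1, 3, 7, 9, 4, 6] cursor@1
After 3 (delete_current): list=[49, 3, 7, 9, 4, 6] cursor@3
After 4 (delete_current): list=[49, 7, 9, 4, 6] cursor@7
After 5 (insert_before(67)): list=[49, 67, 7, 9, 4, 6] cursor@7
After 6 (insert_before(87)): list=[49, 67, 87, 7, 9, 4, 6] cursor@7
After 7 (delete_current): list=[49, 67, 87, 9, 4, 6] cursor@9
After 8 (delete_current): list=[49, 67, 87, 4, 6] cursor@4
After 9 (next): list=[49, 67, 87, 4, 6] cursor@6

Answer: 6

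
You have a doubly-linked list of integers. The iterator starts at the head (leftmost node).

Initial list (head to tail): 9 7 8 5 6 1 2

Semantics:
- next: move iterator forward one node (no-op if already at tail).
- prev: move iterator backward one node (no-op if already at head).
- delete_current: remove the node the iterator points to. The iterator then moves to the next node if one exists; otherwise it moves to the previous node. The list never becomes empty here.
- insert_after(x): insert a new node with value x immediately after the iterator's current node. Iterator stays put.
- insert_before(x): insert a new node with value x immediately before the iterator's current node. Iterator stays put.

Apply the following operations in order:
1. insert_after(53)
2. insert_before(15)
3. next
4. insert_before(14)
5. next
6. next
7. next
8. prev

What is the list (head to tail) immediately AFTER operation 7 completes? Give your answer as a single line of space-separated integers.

After 1 (insert_after(53)): list=[9, 53, 7, 8, 5, 6, 1, 2] cursor@9
After 2 (insert_before(15)): list=[15, 9, 53, 7, 8, 5, 6, 1, 2] cursor@9
After 3 (next): list=[15, 9, 53, 7, 8, 5, 6, 1, 2] cursor@53
After 4 (insert_before(14)): list=[15, 9, 14, 53, 7, 8, 5, 6, 1, 2] cursor@53
After 5 (next): list=[15, 9, 14, 53, 7, 8, 5, 6, 1, 2] cursor@7
After 6 (next): list=[15, 9, 14, 53, 7, 8, 5, 6, 1, 2] cursor@8
After 7 (next): list=[15, 9, 14, 53, 7, 8, 5, 6, 1, 2] cursor@5

Answer: 15 9 14 53 7 8 5 6 1 2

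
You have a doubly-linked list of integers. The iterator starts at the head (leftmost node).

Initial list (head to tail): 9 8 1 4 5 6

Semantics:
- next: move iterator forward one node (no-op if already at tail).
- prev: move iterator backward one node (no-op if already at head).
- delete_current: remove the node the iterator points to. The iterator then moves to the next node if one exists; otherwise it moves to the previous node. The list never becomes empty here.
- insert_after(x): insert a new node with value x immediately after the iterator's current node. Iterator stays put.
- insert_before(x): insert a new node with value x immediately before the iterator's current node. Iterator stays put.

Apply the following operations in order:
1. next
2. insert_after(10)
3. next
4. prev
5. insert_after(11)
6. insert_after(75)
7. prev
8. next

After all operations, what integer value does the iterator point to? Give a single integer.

After 1 (next): list=[9, 8, 1, 4, 5, 6] cursor@8
After 2 (insert_after(10)): list=[9, 8, 10, 1, 4, 5, 6] cursor@8
After 3 (next): list=[9, 8, 10, 1, 4, 5, 6] cursor@10
After 4 (prev): list=[9, 8, 10, 1, 4, 5, 6] cursor@8
After 5 (insert_after(11)): list=[9, 8, 11, 10, 1, 4, 5, 6] cursor@8
After 6 (insert_after(75)): list=[9, 8, 75, 11, 10, 1, 4, 5, 6] cursor@8
After 7 (prev): list=[9, 8, 75, 11, 10, 1, 4, 5, 6] cursor@9
After 8 (next): list=[9, 8, 75, 11, 10, 1, 4, 5, 6] cursor@8

Answer: 8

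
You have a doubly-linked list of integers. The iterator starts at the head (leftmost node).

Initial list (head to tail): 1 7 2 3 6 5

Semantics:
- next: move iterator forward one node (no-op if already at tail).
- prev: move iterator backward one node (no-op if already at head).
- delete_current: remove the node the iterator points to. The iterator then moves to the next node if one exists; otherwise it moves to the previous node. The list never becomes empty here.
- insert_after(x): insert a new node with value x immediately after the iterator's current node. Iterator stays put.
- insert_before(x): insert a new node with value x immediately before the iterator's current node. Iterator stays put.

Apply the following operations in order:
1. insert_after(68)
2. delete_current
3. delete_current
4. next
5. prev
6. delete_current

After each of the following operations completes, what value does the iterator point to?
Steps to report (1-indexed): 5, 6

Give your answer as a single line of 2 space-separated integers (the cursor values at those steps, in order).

After 1 (insert_after(68)): list=[1, 68, 7, 2, 3, 6, 5] cursor@1
After 2 (delete_current): list=[68, 7, 2, 3, 6, 5] cursor@68
After 3 (delete_current): list=[7, 2, 3, 6, 5] cursor@7
After 4 (next): list=[7, 2, 3, 6, 5] cursor@2
After 5 (prev): list=[7, 2, 3, 6, 5] cursor@7
After 6 (delete_current): list=[2, 3, 6, 5] cursor@2

Answer: 7 2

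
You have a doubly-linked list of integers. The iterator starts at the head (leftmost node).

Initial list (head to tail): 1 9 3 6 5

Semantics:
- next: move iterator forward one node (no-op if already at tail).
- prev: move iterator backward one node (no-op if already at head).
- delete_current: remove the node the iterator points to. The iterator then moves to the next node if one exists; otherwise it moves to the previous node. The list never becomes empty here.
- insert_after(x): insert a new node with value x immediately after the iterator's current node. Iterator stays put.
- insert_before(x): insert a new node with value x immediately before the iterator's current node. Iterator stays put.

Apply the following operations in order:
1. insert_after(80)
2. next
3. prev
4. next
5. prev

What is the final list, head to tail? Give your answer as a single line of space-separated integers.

After 1 (insert_after(80)): list=[1, 80, 9, 3, 6, 5] cursor@1
After 2 (next): list=[1, 80, 9, 3, 6, 5] cursor@80
After 3 (prev): list=[1, 80, 9, 3, 6, 5] cursor@1
After 4 (next): list=[1, 80, 9, 3, 6, 5] cursor@80
After 5 (prev): list=[1, 80, 9, 3, 6, 5] cursor@1

Answer: 1 80 9 3 6 5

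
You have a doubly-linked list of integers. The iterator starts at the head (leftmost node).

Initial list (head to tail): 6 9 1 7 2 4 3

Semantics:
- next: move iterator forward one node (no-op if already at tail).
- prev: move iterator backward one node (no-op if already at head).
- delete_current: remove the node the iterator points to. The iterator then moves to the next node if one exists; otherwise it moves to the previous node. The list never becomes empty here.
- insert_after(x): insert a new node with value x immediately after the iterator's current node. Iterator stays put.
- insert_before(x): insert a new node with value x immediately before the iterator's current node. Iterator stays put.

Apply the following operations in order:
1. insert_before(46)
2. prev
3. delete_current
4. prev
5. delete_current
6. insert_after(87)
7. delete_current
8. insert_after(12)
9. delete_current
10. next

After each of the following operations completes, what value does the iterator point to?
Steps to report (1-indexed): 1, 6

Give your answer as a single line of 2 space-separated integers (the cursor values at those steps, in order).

Answer: 6 9

Derivation:
After 1 (insert_before(46)): list=[46, 6, 9, 1, 7, 2, 4, 3] cursor@6
After 2 (prev): list=[46, 6, 9, 1, 7, 2, 4, 3] cursor@46
After 3 (delete_current): list=[6, 9, 1, 7, 2, 4, 3] cursor@6
After 4 (prev): list=[6, 9, 1, 7, 2, 4, 3] cursor@6
After 5 (delete_current): list=[9, 1, 7, 2, 4, 3] cursor@9
After 6 (insert_after(87)): list=[9, 87, 1, 7, 2, 4, 3] cursor@9
After 7 (delete_current): list=[87, 1, 7, 2, 4, 3] cursor@87
After 8 (insert_after(12)): list=[87, 12, 1, 7, 2, 4, 3] cursor@87
After 9 (delete_current): list=[12, 1, 7, 2, 4, 3] cursor@12
After 10 (next): list=[12, 1, 7, 2, 4, 3] cursor@1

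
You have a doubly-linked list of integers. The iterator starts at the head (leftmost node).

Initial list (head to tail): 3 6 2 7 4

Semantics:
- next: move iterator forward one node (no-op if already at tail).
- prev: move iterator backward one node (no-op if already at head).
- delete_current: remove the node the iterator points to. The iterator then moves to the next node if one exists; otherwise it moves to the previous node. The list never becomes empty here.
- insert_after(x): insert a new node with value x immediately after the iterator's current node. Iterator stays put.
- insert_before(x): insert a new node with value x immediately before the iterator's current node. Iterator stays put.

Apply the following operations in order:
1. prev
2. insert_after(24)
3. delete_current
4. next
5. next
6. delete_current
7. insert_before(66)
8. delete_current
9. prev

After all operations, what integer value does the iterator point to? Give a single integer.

After 1 (prev): list=[3, 6, 2, 7, 4] cursor@3
After 2 (insert_after(24)): list=[3, 24, 6, 2, 7, 4] cursor@3
After 3 (delete_current): list=[24, 6, 2, 7, 4] cursor@24
After 4 (next): list=[24, 6, 2, 7, 4] cursor@6
After 5 (next): list=[24, 6, 2, 7, 4] cursor@2
After 6 (delete_current): list=[24, 6, 7, 4] cursor@7
After 7 (insert_before(66)): list=[24, 6, 66, 7, 4] cursor@7
After 8 (delete_current): list=[24, 6, 66, 4] cursor@4
After 9 (prev): list=[24, 6, 66, 4] cursor@66

Answer: 66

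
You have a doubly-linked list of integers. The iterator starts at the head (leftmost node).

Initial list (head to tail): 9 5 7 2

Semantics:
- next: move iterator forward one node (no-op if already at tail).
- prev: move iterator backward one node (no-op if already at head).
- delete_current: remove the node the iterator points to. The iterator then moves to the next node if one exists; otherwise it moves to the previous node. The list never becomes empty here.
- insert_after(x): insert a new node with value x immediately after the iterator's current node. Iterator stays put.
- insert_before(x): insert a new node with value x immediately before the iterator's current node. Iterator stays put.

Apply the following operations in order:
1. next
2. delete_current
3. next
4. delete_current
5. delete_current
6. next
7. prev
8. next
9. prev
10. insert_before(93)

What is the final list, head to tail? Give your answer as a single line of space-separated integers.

Answer: 93 9

Derivation:
After 1 (next): list=[9, 5, 7, 2] cursor@5
After 2 (delete_current): list=[9, 7, 2] cursor@7
After 3 (next): list=[9, 7, 2] cursor@2
After 4 (delete_current): list=[9, 7] cursor@7
After 5 (delete_current): list=[9] cursor@9
After 6 (next): list=[9] cursor@9
After 7 (prev): list=[9] cursor@9
After 8 (next): list=[9] cursor@9
After 9 (prev): list=[9] cursor@9
After 10 (insert_before(93)): list=[93, 9] cursor@9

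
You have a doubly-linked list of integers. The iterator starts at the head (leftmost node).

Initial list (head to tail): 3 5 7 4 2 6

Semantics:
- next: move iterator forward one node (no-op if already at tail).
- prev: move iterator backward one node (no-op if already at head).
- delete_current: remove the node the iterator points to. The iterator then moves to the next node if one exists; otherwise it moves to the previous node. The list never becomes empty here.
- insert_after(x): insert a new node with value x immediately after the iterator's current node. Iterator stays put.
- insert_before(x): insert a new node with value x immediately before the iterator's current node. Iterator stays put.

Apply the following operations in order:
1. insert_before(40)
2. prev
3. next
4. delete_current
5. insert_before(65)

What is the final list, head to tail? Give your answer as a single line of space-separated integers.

After 1 (insert_before(40)): list=[40, 3, 5, 7, 4, 2, 6] cursor@3
After 2 (prev): list=[40, 3, 5, 7, 4, 2, 6] cursor@40
After 3 (next): list=[40, 3, 5, 7, 4, 2, 6] cursor@3
After 4 (delete_current): list=[40, 5, 7, 4, 2, 6] cursor@5
After 5 (insert_before(65)): list=[40, 65, 5, 7, 4, 2, 6] cursor@5

Answer: 40 65 5 7 4 2 6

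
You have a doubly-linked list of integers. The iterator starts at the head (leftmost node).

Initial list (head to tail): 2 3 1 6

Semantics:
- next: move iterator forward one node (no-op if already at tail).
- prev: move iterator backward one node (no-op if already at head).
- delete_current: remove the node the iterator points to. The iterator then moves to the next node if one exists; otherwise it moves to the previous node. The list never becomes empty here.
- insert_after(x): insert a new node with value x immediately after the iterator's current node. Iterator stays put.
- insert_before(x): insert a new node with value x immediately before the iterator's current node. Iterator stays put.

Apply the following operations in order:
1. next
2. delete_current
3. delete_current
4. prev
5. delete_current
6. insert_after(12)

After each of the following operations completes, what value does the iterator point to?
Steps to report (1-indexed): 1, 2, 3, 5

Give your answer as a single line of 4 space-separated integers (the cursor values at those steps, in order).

After 1 (next): list=[2, 3, 1, 6] cursor@3
After 2 (delete_current): list=[2, 1, 6] cursor@1
After 3 (delete_current): list=[2, 6] cursor@6
After 4 (prev): list=[2, 6] cursor@2
After 5 (delete_current): list=[6] cursor@6
After 6 (insert_after(12)): list=[6, 12] cursor@6

Answer: 3 1 6 6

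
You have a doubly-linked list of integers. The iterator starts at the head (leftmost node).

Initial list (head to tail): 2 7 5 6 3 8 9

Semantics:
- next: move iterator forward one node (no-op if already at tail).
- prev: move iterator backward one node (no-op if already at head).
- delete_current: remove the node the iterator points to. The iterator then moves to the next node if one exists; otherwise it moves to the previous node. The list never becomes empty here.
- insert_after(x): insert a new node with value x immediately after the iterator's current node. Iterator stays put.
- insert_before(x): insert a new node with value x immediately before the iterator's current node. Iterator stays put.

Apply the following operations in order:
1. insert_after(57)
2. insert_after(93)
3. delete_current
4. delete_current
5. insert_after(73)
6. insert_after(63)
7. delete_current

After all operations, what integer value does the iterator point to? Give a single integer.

After 1 (insert_after(57)): list=[2, 57, 7, 5, 6, 3, 8, 9] cursor@2
After 2 (insert_after(93)): list=[2, 93, 57, 7, 5, 6, 3, 8, 9] cursor@2
After 3 (delete_current): list=[93, 57, 7, 5, 6, 3, 8, 9] cursor@93
After 4 (delete_current): list=[57, 7, 5, 6, 3, 8, 9] cursor@57
After 5 (insert_after(73)): list=[57, 73, 7, 5, 6, 3, 8, 9] cursor@57
After 6 (insert_after(63)): list=[57, 63, 73, 7, 5, 6, 3, 8, 9] cursor@57
After 7 (delete_current): list=[63, 73, 7, 5, 6, 3, 8, 9] cursor@63

Answer: 63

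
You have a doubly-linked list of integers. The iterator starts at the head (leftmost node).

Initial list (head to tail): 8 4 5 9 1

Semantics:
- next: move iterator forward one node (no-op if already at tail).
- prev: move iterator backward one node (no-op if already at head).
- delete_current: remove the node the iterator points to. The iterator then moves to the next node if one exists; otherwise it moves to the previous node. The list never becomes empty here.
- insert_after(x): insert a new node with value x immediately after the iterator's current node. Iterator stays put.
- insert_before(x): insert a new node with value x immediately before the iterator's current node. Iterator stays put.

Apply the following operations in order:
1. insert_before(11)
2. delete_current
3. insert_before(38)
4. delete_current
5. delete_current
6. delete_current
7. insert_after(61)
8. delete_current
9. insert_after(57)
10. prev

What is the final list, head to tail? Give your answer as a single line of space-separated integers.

After 1 (insert_before(11)): list=[11, 8, 4, 5, 9, 1] cursor@8
After 2 (delete_current): list=[11, 4, 5, 9, 1] cursor@4
After 3 (insert_before(38)): list=[11, 38, 4, 5, 9, 1] cursor@4
After 4 (delete_current): list=[11, 38, 5, 9, 1] cursor@5
After 5 (delete_current): list=[11, 38, 9, 1] cursor@9
After 6 (delete_current): list=[11, 38, 1] cursor@1
After 7 (insert_after(61)): list=[11, 38, 1, 61] cursor@1
After 8 (delete_current): list=[11, 38, 61] cursor@61
After 9 (insert_after(57)): list=[11, 38, 61, 57] cursor@61
After 10 (prev): list=[11, 38, 61, 57] cursor@38

Answer: 11 38 61 57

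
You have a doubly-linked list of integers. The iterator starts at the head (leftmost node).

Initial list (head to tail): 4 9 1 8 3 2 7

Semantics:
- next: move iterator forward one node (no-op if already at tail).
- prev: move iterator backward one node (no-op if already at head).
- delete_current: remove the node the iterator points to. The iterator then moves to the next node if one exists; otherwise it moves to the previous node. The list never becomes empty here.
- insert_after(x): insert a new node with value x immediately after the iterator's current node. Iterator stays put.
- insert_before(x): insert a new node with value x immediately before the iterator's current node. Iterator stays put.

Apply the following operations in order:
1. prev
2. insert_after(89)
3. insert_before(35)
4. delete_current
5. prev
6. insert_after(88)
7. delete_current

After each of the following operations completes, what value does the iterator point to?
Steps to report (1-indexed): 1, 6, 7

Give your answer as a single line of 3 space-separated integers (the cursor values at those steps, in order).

Answer: 4 35 88

Derivation:
After 1 (prev): list=[4, 9, 1, 8, 3, 2, 7] cursor@4
After 2 (insert_after(89)): list=[4, 89, 9, 1, 8, 3, 2, 7] cursor@4
After 3 (insert_before(35)): list=[35, 4, 89, 9, 1, 8, 3, 2, 7] cursor@4
After 4 (delete_current): list=[35, 89, 9, 1, 8, 3, 2, 7] cursor@89
After 5 (prev): list=[35, 89, 9, 1, 8, 3, 2, 7] cursor@35
After 6 (insert_after(88)): list=[35, 88, 89, 9, 1, 8, 3, 2, 7] cursor@35
After 7 (delete_current): list=[88, 89, 9, 1, 8, 3, 2, 7] cursor@88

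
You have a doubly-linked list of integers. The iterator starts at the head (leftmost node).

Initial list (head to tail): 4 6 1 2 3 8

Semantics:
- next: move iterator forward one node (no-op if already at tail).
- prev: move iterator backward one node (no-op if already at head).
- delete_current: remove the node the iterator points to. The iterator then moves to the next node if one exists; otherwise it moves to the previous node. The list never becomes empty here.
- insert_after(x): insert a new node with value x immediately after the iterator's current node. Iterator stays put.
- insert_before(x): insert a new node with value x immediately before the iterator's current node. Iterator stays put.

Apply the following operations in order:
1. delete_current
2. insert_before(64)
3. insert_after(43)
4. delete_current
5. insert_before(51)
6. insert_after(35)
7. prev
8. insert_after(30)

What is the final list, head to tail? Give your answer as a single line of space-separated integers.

After 1 (delete_current): list=[6, 1, 2, 3, 8] cursor@6
After 2 (insert_before(64)): list=[64, 6, 1, 2, 3, 8] cursor@6
After 3 (insert_after(43)): list=[64, 6, 43, 1, 2, 3, 8] cursor@6
After 4 (delete_current): list=[64, 43, 1, 2, 3, 8] cursor@43
After 5 (insert_before(51)): list=[64, 51, 43, 1, 2, 3, 8] cursor@43
After 6 (insert_after(35)): list=[64, 51, 43, 35, 1, 2, 3, 8] cursor@43
After 7 (prev): list=[64, 51, 43, 35, 1, 2, 3, 8] cursor@51
After 8 (insert_after(30)): list=[64, 51, 30, 43, 35, 1, 2, 3, 8] cursor@51

Answer: 64 51 30 43 35 1 2 3 8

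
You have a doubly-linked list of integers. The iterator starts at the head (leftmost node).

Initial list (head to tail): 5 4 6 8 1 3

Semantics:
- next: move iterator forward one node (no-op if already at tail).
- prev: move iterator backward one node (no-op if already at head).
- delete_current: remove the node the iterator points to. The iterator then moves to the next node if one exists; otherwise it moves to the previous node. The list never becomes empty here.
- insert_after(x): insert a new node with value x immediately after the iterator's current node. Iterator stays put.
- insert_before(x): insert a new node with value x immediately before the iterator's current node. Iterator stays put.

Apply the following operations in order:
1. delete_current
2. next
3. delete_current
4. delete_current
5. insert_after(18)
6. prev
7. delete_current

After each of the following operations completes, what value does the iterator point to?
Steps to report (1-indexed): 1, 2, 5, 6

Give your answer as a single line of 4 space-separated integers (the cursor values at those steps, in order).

After 1 (delete_current): list=[4, 6, 8, 1, 3] cursor@4
After 2 (next): list=[4, 6, 8, 1, 3] cursor@6
After 3 (delete_current): list=[4, 8, 1, 3] cursor@8
After 4 (delete_current): list=[4, 1, 3] cursor@1
After 5 (insert_after(18)): list=[4, 1, 18, 3] cursor@1
After 6 (prev): list=[4, 1, 18, 3] cursor@4
After 7 (delete_current): list=[1, 18, 3] cursor@1

Answer: 4 6 1 4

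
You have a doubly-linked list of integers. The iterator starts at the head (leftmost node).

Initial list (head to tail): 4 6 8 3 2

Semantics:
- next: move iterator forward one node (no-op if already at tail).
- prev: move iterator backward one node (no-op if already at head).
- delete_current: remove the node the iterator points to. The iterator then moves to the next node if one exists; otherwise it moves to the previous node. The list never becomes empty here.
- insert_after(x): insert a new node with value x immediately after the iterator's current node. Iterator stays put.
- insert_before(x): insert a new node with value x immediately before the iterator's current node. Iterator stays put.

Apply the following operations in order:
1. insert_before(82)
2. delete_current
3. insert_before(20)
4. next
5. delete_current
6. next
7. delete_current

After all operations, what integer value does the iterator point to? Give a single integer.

Answer: 3

Derivation:
After 1 (insert_before(82)): list=[82, 4, 6, 8, 3, 2] cursor@4
After 2 (delete_current): list=[82, 6, 8, 3, 2] cursor@6
After 3 (insert_before(20)): list=[82, 20, 6, 8, 3, 2] cursor@6
After 4 (next): list=[82, 20, 6, 8, 3, 2] cursor@8
After 5 (delete_current): list=[82, 20, 6, 3, 2] cursor@3
After 6 (next): list=[82, 20, 6, 3, 2] cursor@2
After 7 (delete_current): list=[82, 20, 6, 3] cursor@3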